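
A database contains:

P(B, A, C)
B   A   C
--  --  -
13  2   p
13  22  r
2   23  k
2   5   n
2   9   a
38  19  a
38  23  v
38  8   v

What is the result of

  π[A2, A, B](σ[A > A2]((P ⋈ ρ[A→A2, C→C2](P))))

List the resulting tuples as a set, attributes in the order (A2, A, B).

{(19, 23, 38), (2, 22, 13), (5, 23, 2), (5, 9, 2), (8, 19, 38), (8, 23, 38), (9, 23, 2)}

ρ[A→A2, C→C2]: schema becomes (B, A2, C2); tuples unchanged.
P ⋈ ρ[A→A2, C→C2](P) (natural join on B): {(13, 2, p, 2, p), (13, 2, p, 22, r), (13, 22, r, 2, p), (13, 22, r, 22, r), (2, 23, k, 23, k), (2, 23, k, 5, n), (2, 23, k, 9, a), (2, 5, n, 23, k), (2, 5, n, 5, n), (2, 5, n, 9, a), (2, 9, a, 23, k), (2, 9, a, 5, n), (2, 9, a, 9, a), (38, 19, a, 19, a), (38, 19, a, 23, v), (38, 19, a, 8, v), (38, 23, v, 19, a), (38, 23, v, 23, v), (38, 23, v, 8, v), (38, 8, v, 19, a), (38, 8, v, 23, v), (38, 8, v, 8, v)}
Selection A > A2: {(13, 22, r, 2, p), (2, 23, k, 5, n), (2, 23, k, 9, a), (2, 9, a, 5, n), (38, 19, a, 8, v), (38, 23, v, 19, a), (38, 23, v, 8, v)}
π_{A2, A, B} gives {(19, 23, 38), (2, 22, 13), (5, 23, 2), (5, 9, 2), (8, 19, 38), (8, 23, 38), (9, 23, 2)}.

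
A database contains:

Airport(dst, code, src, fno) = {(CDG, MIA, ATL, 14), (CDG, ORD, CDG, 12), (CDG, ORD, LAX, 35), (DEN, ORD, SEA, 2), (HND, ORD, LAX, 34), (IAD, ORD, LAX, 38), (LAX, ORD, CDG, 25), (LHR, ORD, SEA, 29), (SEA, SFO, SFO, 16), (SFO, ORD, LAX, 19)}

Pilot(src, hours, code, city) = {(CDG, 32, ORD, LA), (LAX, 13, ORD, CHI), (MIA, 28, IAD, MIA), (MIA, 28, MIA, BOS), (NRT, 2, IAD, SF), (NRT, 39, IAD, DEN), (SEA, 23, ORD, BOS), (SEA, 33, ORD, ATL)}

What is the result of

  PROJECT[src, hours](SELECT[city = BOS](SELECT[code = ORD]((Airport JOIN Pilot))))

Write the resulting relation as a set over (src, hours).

{(SEA, 23)}

Airport ⋈ Pilot (natural join on code, src): {(CDG, ORD, CDG, 12, 32, LA), (CDG, ORD, LAX, 35, 13, CHI), (DEN, ORD, SEA, 2, 23, BOS), (DEN, ORD, SEA, 2, 33, ATL), (HND, ORD, LAX, 34, 13, CHI), (IAD, ORD, LAX, 38, 13, CHI), (LAX, ORD, CDG, 25, 32, LA), (LHR, ORD, SEA, 29, 23, BOS), (LHR, ORD, SEA, 29, 33, ATL), (SFO, ORD, LAX, 19, 13, CHI)}
Filtering on code = ORD leaves {(CDG, ORD, CDG, 12, 32, LA), (CDG, ORD, LAX, 35, 13, CHI), (DEN, ORD, SEA, 2, 23, BOS), (DEN, ORD, SEA, 2, 33, ATL), (HND, ORD, LAX, 34, 13, CHI), (IAD, ORD, LAX, 38, 13, CHI), (LAX, ORD, CDG, 25, 32, LA), (LHR, ORD, SEA, 29, 23, BOS), (LHR, ORD, SEA, 29, 33, ATL), (SFO, ORD, LAX, 19, 13, CHI)}.
Filtering on city = BOS leaves {(DEN, ORD, SEA, 2, 23, BOS), (LHR, ORD, SEA, 29, 23, BOS)}.
π_{src, hours} gives {(SEA, 23)} (1 duplicate(s) eliminated).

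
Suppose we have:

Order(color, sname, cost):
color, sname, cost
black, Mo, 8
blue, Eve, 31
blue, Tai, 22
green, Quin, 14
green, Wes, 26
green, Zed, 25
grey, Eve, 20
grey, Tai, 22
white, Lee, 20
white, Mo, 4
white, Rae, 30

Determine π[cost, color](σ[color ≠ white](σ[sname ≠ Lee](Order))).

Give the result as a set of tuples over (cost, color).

{(14, green), (20, grey), (22, blue), (22, grey), (25, green), (26, green), (31, blue), (8, black)}

Filtering on sname ≠ Lee leaves {(black, Mo, 8), (blue, Eve, 31), (blue, Tai, 22), (green, Quin, 14), (green, Wes, 26), (green, Zed, 25), (grey, Eve, 20), (grey, Tai, 22), (white, Mo, 4), (white, Rae, 30)}.
Filtering on color ≠ white leaves {(black, Mo, 8), (blue, Eve, 31), (blue, Tai, 22), (green, Quin, 14), (green, Wes, 26), (green, Zed, 25), (grey, Eve, 20), (grey, Tai, 22)}.
π_{cost, color} gives {(14, green), (20, grey), (22, blue), (22, grey), (25, green), (26, green), (31, blue), (8, black)}.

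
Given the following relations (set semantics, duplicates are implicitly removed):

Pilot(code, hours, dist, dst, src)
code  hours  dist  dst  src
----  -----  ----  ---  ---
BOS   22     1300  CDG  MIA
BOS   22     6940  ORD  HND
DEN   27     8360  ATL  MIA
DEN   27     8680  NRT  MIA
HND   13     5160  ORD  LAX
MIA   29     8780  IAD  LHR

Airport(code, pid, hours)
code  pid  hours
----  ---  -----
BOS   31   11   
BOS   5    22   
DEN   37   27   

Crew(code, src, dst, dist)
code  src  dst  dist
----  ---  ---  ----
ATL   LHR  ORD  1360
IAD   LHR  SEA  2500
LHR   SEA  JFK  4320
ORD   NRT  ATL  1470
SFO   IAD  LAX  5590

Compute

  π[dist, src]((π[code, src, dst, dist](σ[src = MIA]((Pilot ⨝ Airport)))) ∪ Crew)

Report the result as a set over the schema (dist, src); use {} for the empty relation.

{(1300, MIA), (1360, LHR), (1470, NRT), (2500, LHR), (4320, SEA), (5590, IAD), (8360, MIA), (8680, MIA)}

Natural join on code, hours: {(BOS, 22, 1300, CDG, MIA, 5), (BOS, 22, 6940, ORD, HND, 5), (DEN, 27, 8360, ATL, MIA, 37), (DEN, 27, 8680, NRT, MIA, 37)}
Selection src = MIA: {(BOS, 22, 1300, CDG, MIA, 5), (DEN, 27, 8360, ATL, MIA, 37), (DEN, 27, 8680, NRT, MIA, 37)}
Keep only column(s) code, src, dst, dist: {(BOS, MIA, CDG, 1300), (DEN, MIA, ATL, 8360), (DEN, MIA, NRT, 8680)}
Taking the union: {(ATL, LHR, ORD, 1360), (BOS, MIA, CDG, 1300), (DEN, MIA, ATL, 8360), (DEN, MIA, NRT, 8680), (IAD, LHR, SEA, 2500), (LHR, SEA, JFK, 4320), (ORD, NRT, ATL, 1470), (SFO, IAD, LAX, 5590)}
Keep only column(s) dist, src: {(1300, MIA), (1360, LHR), (1470, NRT), (2500, LHR), (4320, SEA), (5590, IAD), (8360, MIA), (8680, MIA)}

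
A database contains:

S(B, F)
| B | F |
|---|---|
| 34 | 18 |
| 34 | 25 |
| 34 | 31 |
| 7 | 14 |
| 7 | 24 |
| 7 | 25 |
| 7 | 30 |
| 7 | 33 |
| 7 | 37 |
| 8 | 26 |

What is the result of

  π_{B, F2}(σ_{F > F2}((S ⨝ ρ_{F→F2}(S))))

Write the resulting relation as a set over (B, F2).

ρ[F→F2]: schema becomes (B, F2); tuples unchanged.
S ⋈ ρ_{F→F2}(S) (natural join on B): {(34, 18, 18), (34, 18, 25), (34, 18, 31), (34, 25, 18), (34, 25, 25), (34, 25, 31), (34, 31, 18), (34, 31, 25), (34, 31, 31), (7, 14, 14), (7, 14, 24), (7, 14, 25), (7, 14, 30), (7, 14, 33), (7, 14, 37), (7, 24, 14), (7, 24, 24), (7, 24, 25), (7, 24, 30), (7, 24, 33), (7, 24, 37), (7, 25, 14), (7, 25, 24), (7, 25, 25), (7, 25, 30), (7, 25, 33), (7, 25, 37), (7, 30, 14), (7, 30, 24), (7, 30, 25), (7, 30, 30), (7, 30, 33), (7, 30, 37), (7, 33, 14), (7, 33, 24), (7, 33, 25), (7, 33, 30), (7, 33, 33), (7, 33, 37), (7, 37, 14), (7, 37, 24), (7, 37, 25), (7, 37, 30), (7, 37, 33), (7, 37, 37), (8, 26, 26)}
Apply σ_{F > F2}; surviving tuples: {(34, 25, 18), (34, 31, 18), (34, 31, 25), (7, 24, 14), (7, 25, 14), (7, 25, 24), (7, 30, 14), (7, 30, 24), (7, 30, 25), (7, 33, 14), (7, 33, 24), (7, 33, 25), (7, 33, 30), (7, 37, 14), (7, 37, 24), (7, 37, 25), (7, 37, 30), (7, 37, 33)}
π_{B, F2} gives {(34, 18), (34, 25), (7, 14), (7, 24), (7, 25), (7, 30), (7, 33)} (11 duplicate(s) eliminated).

{(34, 18), (34, 25), (7, 14), (7, 24), (7, 25), (7, 30), (7, 33)}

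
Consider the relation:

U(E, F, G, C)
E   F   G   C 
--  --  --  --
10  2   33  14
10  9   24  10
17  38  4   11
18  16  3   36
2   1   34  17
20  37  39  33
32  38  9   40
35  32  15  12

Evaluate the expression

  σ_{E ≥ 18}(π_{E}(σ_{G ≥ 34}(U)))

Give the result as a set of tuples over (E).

{20}

Apply σ_{G ≥ 34}; surviving tuples: {(2, 1, 34, 17), (20, 37, 39, 33)}
Projecting to E: {2, 20}
Apply σ_{E ≥ 18}; surviving tuples: {20}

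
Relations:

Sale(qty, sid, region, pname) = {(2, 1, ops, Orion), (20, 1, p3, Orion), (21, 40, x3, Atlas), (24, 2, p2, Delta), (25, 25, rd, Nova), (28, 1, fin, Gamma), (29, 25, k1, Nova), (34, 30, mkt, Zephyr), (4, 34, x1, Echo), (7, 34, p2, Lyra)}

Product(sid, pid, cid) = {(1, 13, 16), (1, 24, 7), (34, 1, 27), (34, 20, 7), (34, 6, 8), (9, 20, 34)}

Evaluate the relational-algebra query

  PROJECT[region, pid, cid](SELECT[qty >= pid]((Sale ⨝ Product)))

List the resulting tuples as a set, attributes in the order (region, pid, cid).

Natural join on sid: {(2, 1, ops, Orion, 13, 16), (2, 1, ops, Orion, 24, 7), (20, 1, p3, Orion, 13, 16), (20, 1, p3, Orion, 24, 7), (28, 1, fin, Gamma, 13, 16), (28, 1, fin, Gamma, 24, 7), (4, 34, x1, Echo, 1, 27), (4, 34, x1, Echo, 20, 7), (4, 34, x1, Echo, 6, 8), (7, 34, p2, Lyra, 1, 27), (7, 34, p2, Lyra, 20, 7), (7, 34, p2, Lyra, 6, 8)}
Selection qty >= pid: {(20, 1, p3, Orion, 13, 16), (28, 1, fin, Gamma, 13, 16), (28, 1, fin, Gamma, 24, 7), (4, 34, x1, Echo, 1, 27), (7, 34, p2, Lyra, 1, 27), (7, 34, p2, Lyra, 6, 8)}
π_{region, pid, cid} gives {(fin, 13, 16), (fin, 24, 7), (p2, 1, 27), (p2, 6, 8), (p3, 13, 16), (x1, 1, 27)}.

{(fin, 13, 16), (fin, 24, 7), (p2, 1, 27), (p2, 6, 8), (p3, 13, 16), (x1, 1, 27)}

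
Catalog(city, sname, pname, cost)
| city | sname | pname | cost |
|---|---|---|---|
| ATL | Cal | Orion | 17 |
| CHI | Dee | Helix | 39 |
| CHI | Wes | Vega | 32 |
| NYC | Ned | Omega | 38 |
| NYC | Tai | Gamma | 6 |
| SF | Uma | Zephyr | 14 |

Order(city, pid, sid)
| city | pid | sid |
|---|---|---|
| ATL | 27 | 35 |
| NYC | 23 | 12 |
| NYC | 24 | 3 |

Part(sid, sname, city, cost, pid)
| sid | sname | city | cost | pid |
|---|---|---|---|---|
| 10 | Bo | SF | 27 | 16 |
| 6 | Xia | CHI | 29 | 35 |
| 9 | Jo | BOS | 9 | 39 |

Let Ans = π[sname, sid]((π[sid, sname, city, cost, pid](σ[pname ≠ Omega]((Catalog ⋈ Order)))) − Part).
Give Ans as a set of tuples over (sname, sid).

Natural join on city: {(ATL, Cal, Orion, 17, 27, 35), (NYC, Ned, Omega, 38, 23, 12), (NYC, Ned, Omega, 38, 24, 3), (NYC, Tai, Gamma, 6, 23, 12), (NYC, Tai, Gamma, 6, 24, 3)}
Selection pname ≠ Omega: {(ATL, Cal, Orion, 17, 27, 35), (NYC, Tai, Gamma, 6, 23, 12), (NYC, Tai, Gamma, 6, 24, 3)}
Projecting to sid, sname, city, cost, pid: {(12, Tai, NYC, 6, 23), (3, Tai, NYC, 6, 24), (35, Cal, ATL, 17, 27)}
Difference: {(12, Tai, NYC, 6, 23), (3, Tai, NYC, 6, 24), (35, Cal, ATL, 17, 27)} with {(10, Bo, SF, 27, 16), (6, Xia, CHI, 29, 35), (9, Jo, BOS, 9, 39)} → {(12, Tai, NYC, 6, 23), (3, Tai, NYC, 6, 24), (35, Cal, ATL, 17, 27)}
Projecting to sname, sid: {(Cal, 35), (Tai, 12), (Tai, 3)}

{(Cal, 35), (Tai, 12), (Tai, 3)}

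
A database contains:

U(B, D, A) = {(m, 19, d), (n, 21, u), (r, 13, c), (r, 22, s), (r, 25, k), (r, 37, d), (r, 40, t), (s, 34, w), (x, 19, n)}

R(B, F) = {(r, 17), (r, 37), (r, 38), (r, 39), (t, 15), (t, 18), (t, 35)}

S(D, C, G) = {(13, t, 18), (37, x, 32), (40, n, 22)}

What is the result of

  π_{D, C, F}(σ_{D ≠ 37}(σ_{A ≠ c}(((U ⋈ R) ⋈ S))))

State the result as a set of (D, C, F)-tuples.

Natural join on B: {(r, 13, c, 17), (r, 13, c, 37), (r, 13, c, 38), (r, 13, c, 39), (r, 22, s, 17), (r, 22, s, 37), (r, 22, s, 38), (r, 22, s, 39), (r, 25, k, 17), (r, 25, k, 37), (r, 25, k, 38), (r, 25, k, 39), (r, 37, d, 17), (r, 37, d, 37), (r, 37, d, 38), (r, 37, d, 39), (r, 40, t, 17), (r, 40, t, 37), (r, 40, t, 38), (r, 40, t, 39)}
Natural join on D: {(r, 13, c, 17, t, 18), (r, 13, c, 37, t, 18), (r, 13, c, 38, t, 18), (r, 13, c, 39, t, 18), (r, 37, d, 17, x, 32), (r, 37, d, 37, x, 32), (r, 37, d, 38, x, 32), (r, 37, d, 39, x, 32), (r, 40, t, 17, n, 22), (r, 40, t, 37, n, 22), (r, 40, t, 38, n, 22), (r, 40, t, 39, n, 22)}
Selection A ≠ c: {(r, 37, d, 17, x, 32), (r, 37, d, 37, x, 32), (r, 37, d, 38, x, 32), (r, 37, d, 39, x, 32), (r, 40, t, 17, n, 22), (r, 40, t, 37, n, 22), (r, 40, t, 38, n, 22), (r, 40, t, 39, n, 22)}
Selection D ≠ 37: {(r, 40, t, 17, n, 22), (r, 40, t, 37, n, 22), (r, 40, t, 38, n, 22), (r, 40, t, 39, n, 22)}
π_{D, C, F} gives {(40, n, 17), (40, n, 37), (40, n, 38), (40, n, 39)}.

{(40, n, 17), (40, n, 37), (40, n, 38), (40, n, 39)}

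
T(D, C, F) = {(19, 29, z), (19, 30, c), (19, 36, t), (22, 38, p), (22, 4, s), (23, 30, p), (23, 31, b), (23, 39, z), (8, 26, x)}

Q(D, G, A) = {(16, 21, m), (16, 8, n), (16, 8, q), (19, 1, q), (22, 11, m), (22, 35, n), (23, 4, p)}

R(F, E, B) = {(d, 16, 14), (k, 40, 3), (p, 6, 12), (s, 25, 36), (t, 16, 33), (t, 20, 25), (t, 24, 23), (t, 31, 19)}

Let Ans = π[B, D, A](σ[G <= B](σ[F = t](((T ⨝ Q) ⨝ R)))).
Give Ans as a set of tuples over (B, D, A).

{(19, 19, q), (23, 19, q), (25, 19, q), (33, 19, q)}

Natural join on D: {(19, 29, z, 1, q), (19, 30, c, 1, q), (19, 36, t, 1, q), (22, 38, p, 11, m), (22, 38, p, 35, n), (22, 4, s, 11, m), (22, 4, s, 35, n), (23, 30, p, 4, p), (23, 31, b, 4, p), (23, 39, z, 4, p)}
Natural join on F: {(19, 36, t, 1, q, 16, 33), (19, 36, t, 1, q, 20, 25), (19, 36, t, 1, q, 24, 23), (19, 36, t, 1, q, 31, 19), (22, 38, p, 11, m, 6, 12), (22, 38, p, 35, n, 6, 12), (22, 4, s, 11, m, 25, 36), (22, 4, s, 35, n, 25, 36), (23, 30, p, 4, p, 6, 12)}
Filtering on F = t leaves {(19, 36, t, 1, q, 16, 33), (19, 36, t, 1, q, 20, 25), (19, 36, t, 1, q, 24, 23), (19, 36, t, 1, q, 31, 19)}.
Filtering on G <= B leaves {(19, 36, t, 1, q, 16, 33), (19, 36, t, 1, q, 20, 25), (19, 36, t, 1, q, 24, 23), (19, 36, t, 1, q, 31, 19)}.
Projecting to B, D, A: {(19, 19, q), (23, 19, q), (25, 19, q), (33, 19, q)}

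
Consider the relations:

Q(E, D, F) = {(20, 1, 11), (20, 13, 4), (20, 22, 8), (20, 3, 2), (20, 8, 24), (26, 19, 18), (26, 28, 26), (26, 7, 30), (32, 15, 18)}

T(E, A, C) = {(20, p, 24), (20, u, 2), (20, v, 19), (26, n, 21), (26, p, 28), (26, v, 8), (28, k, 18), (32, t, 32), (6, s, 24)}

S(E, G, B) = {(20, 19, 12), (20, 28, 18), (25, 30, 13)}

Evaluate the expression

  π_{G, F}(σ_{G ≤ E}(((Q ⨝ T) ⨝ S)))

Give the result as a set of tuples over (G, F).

{(19, 11), (19, 2), (19, 24), (19, 4), (19, 8)}

Natural join on E: {(20, 1, 11, p, 24), (20, 1, 11, u, 2), (20, 1, 11, v, 19), (20, 13, 4, p, 24), (20, 13, 4, u, 2), (20, 13, 4, v, 19), (20, 22, 8, p, 24), (20, 22, 8, u, 2), (20, 22, 8, v, 19), (20, 3, 2, p, 24), (20, 3, 2, u, 2), (20, 3, 2, v, 19), (20, 8, 24, p, 24), (20, 8, 24, u, 2), (20, 8, 24, v, 19), (26, 19, 18, n, 21), (26, 19, 18, p, 28), (26, 19, 18, v, 8), (26, 28, 26, n, 21), (26, 28, 26, p, 28), (26, 28, 26, v, 8), (26, 7, 30, n, 21), (26, 7, 30, p, 28), (26, 7, 30, v, 8), (32, 15, 18, t, 32)}
Natural join on E: {(20, 1, 11, p, 24, 19, 12), (20, 1, 11, p, 24, 28, 18), (20, 1, 11, u, 2, 19, 12), (20, 1, 11, u, 2, 28, 18), (20, 1, 11, v, 19, 19, 12), (20, 1, 11, v, 19, 28, 18), (20, 13, 4, p, 24, 19, 12), (20, 13, 4, p, 24, 28, 18), (20, 13, 4, u, 2, 19, 12), (20, 13, 4, u, 2, 28, 18), (20, 13, 4, v, 19, 19, 12), (20, 13, 4, v, 19, 28, 18), (20, 22, 8, p, 24, 19, 12), (20, 22, 8, p, 24, 28, 18), (20, 22, 8, u, 2, 19, 12), (20, 22, 8, u, 2, 28, 18), (20, 22, 8, v, 19, 19, 12), (20, 22, 8, v, 19, 28, 18), (20, 3, 2, p, 24, 19, 12), (20, 3, 2, p, 24, 28, 18), (20, 3, 2, u, 2, 19, 12), (20, 3, 2, u, 2, 28, 18), (20, 3, 2, v, 19, 19, 12), (20, 3, 2, v, 19, 28, 18), (20, 8, 24, p, 24, 19, 12), (20, 8, 24, p, 24, 28, 18), (20, 8, 24, u, 2, 19, 12), (20, 8, 24, u, 2, 28, 18), (20, 8, 24, v, 19, 19, 12), (20, 8, 24, v, 19, 28, 18)}
Selection G ≤ E: {(20, 1, 11, p, 24, 19, 12), (20, 1, 11, u, 2, 19, 12), (20, 1, 11, v, 19, 19, 12), (20, 13, 4, p, 24, 19, 12), (20, 13, 4, u, 2, 19, 12), (20, 13, 4, v, 19, 19, 12), (20, 22, 8, p, 24, 19, 12), (20, 22, 8, u, 2, 19, 12), (20, 22, 8, v, 19, 19, 12), (20, 3, 2, p, 24, 19, 12), (20, 3, 2, u, 2, 19, 12), (20, 3, 2, v, 19, 19, 12), (20, 8, 24, p, 24, 19, 12), (20, 8, 24, u, 2, 19, 12), (20, 8, 24, v, 19, 19, 12)}
Keep only column(s) G, F (10 duplicate(s) eliminated): {(19, 11), (19, 2), (19, 24), (19, 4), (19, 8)}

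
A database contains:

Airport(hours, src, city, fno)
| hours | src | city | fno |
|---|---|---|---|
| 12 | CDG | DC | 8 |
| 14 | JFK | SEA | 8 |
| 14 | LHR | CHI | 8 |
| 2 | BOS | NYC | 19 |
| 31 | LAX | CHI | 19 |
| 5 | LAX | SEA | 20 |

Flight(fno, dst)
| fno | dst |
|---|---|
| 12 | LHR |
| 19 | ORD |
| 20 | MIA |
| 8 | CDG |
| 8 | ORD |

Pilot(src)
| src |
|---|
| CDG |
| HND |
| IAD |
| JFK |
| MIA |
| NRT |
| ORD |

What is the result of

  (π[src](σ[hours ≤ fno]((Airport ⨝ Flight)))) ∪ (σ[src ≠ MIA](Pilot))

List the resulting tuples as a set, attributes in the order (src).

{BOS, CDG, HND, IAD, JFK, LAX, NRT, ORD}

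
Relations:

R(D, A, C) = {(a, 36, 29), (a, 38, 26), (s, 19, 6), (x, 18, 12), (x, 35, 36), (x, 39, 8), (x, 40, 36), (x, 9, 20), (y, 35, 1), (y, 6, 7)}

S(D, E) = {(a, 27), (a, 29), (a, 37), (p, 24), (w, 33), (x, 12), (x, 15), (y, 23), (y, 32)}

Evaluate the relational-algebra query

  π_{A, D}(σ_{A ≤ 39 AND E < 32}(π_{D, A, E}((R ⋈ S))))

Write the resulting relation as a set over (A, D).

{(18, x), (35, x), (35, y), (36, a), (38, a), (39, x), (6, y), (9, x)}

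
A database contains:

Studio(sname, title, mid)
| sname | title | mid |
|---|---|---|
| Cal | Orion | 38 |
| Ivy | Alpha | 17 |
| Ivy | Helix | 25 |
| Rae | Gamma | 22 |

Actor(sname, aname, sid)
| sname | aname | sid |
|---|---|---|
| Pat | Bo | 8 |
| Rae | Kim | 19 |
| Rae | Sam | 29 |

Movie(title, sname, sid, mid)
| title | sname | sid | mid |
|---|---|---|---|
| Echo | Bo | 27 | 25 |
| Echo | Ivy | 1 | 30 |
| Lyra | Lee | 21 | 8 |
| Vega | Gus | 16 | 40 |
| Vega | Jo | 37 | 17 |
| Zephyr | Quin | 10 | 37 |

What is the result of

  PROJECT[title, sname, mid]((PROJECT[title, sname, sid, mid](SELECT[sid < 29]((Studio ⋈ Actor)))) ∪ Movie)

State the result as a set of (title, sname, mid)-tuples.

{(Echo, Bo, 25), (Echo, Ivy, 30), (Gamma, Rae, 22), (Lyra, Lee, 8), (Vega, Gus, 40), (Vega, Jo, 17), (Zephyr, Quin, 37)}

Natural join on sname: {(Rae, Gamma, 22, Kim, 19), (Rae, Gamma, 22, Sam, 29)}
σ[sid < 29]: keep tuples satisfying sid < 29 → {(Rae, Gamma, 22, Kim, 19)}
π[title, sname, sid, mid]: project onto (title, sname, sid, mid) → {(Gamma, Rae, 19, 22)}
Taking the union: {(Echo, Bo, 27, 25), (Echo, Ivy, 1, 30), (Gamma, Rae, 19, 22), (Lyra, Lee, 21, 8), (Vega, Gus, 16, 40), (Vega, Jo, 37, 17), (Zephyr, Quin, 10, 37)}
π[title, sname, mid]: project onto (title, sname, mid) → {(Echo, Bo, 25), (Echo, Ivy, 30), (Gamma, Rae, 22), (Lyra, Lee, 8), (Vega, Gus, 40), (Vega, Jo, 17), (Zephyr, Quin, 37)}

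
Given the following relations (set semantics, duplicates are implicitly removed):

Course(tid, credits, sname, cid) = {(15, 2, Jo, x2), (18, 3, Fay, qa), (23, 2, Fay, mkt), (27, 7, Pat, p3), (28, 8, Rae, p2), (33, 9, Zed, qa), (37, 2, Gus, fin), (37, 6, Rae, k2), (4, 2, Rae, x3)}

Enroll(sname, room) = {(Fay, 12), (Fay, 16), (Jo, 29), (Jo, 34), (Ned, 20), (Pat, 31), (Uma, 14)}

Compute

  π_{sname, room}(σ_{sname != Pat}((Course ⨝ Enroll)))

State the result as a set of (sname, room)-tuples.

{(Fay, 12), (Fay, 16), (Jo, 29), (Jo, 34)}

Joining Course and Enroll on sname yields {(15, 2, Jo, x2, 29), (15, 2, Jo, x2, 34), (18, 3, Fay, qa, 12), (18, 3, Fay, qa, 16), (23, 2, Fay, mkt, 12), (23, 2, Fay, mkt, 16), (27, 7, Pat, p3, 31)}.
σ[sname != Pat]: keep tuples satisfying sname != Pat → {(15, 2, Jo, x2, 29), (15, 2, Jo, x2, 34), (18, 3, Fay, qa, 12), (18, 3, Fay, qa, 16), (23, 2, Fay, mkt, 12), (23, 2, Fay, mkt, 16)}
π_{sname, room} gives {(Fay, 12), (Fay, 16), (Jo, 29), (Jo, 34)} (2 duplicate(s) eliminated).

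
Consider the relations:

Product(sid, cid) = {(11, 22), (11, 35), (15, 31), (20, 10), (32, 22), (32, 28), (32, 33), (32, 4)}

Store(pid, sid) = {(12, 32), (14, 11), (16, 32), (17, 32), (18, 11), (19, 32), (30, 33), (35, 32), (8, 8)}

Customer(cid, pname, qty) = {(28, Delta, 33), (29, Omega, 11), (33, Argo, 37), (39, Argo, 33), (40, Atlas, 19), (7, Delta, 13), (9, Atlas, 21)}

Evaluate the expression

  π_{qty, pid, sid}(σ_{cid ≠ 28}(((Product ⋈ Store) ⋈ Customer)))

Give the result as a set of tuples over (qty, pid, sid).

Joining Product and Store on sid yields {(11, 22, 14), (11, 22, 18), (11, 35, 14), (11, 35, 18), (32, 22, 12), (32, 22, 16), (32, 22, 17), (32, 22, 19), (32, 22, 35), (32, 28, 12), (32, 28, 16), (32, 28, 17), (32, 28, 19), (32, 28, 35), (32, 33, 12), (32, 33, 16), (32, 33, 17), (32, 33, 19), (32, 33, 35), (32, 4, 12), (32, 4, 16), (32, 4, 17), (32, 4, 19), (32, 4, 35)}.
Joining (Product ⋈ Store) and Customer on cid yields {(32, 28, 12, Delta, 33), (32, 28, 16, Delta, 33), (32, 28, 17, Delta, 33), (32, 28, 19, Delta, 33), (32, 28, 35, Delta, 33), (32, 33, 12, Argo, 37), (32, 33, 16, Argo, 37), (32, 33, 17, Argo, 37), (32, 33, 19, Argo, 37), (32, 33, 35, Argo, 37)}.
Apply σ_{cid ≠ 28}; surviving tuples: {(32, 33, 12, Argo, 37), (32, 33, 16, Argo, 37), (32, 33, 17, Argo, 37), (32, 33, 19, Argo, 37), (32, 33, 35, Argo, 37)}
π[qty, pid, sid]: project onto (qty, pid, sid) → {(37, 12, 32), (37, 16, 32), (37, 17, 32), (37, 19, 32), (37, 35, 32)}

{(37, 12, 32), (37, 16, 32), (37, 17, 32), (37, 19, 32), (37, 35, 32)}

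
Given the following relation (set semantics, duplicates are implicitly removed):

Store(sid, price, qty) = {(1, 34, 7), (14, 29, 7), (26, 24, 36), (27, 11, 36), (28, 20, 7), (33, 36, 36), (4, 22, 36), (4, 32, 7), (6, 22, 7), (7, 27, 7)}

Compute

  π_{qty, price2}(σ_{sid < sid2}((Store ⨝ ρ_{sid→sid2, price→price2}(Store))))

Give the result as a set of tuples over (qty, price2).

ρ[sid→sid2, price→price2]: schema becomes (sid2, price2, qty); tuples unchanged.
Joining Store and ρ_{sid→sid2, price→price2}(Store) on qty yields {(1, 34, 7, 1, 34), (1, 34, 7, 14, 29), (1, 34, 7, 28, 20), (1, 34, 7, 4, 32), (1, 34, 7, 6, 22), (1, 34, 7, 7, 27), (14, 29, 7, 1, 34), (14, 29, 7, 14, 29), (14, 29, 7, 28, 20), (14, 29, 7, 4, 32), (14, 29, 7, 6, 22), (14, 29, 7, 7, 27), (26, 24, 36, 26, 24), (26, 24, 36, 27, 11), (26, 24, 36, 33, 36), (26, 24, 36, 4, 22), (27, 11, 36, 26, 24), (27, 11, 36, 27, 11), (27, 11, 36, 33, 36), (27, 11, 36, 4, 22), (28, 20, 7, 1, 34), (28, 20, 7, 14, 29), (28, 20, 7, 28, 20), (28, 20, 7, 4, 32), (28, 20, 7, 6, 22), (28, 20, 7, 7, 27), (33, 36, 36, 26, 24), (33, 36, 36, 27, 11), (33, 36, 36, 33, 36), (33, 36, 36, 4, 22), (4, 22, 36, 26, 24), (4, 22, 36, 27, 11), (4, 22, 36, 33, 36), (4, 22, 36, 4, 22), (4, 32, 7, 1, 34), (4, 32, 7, 14, 29), (4, 32, 7, 28, 20), (4, 32, 7, 4, 32), (4, 32, 7, 6, 22), (4, 32, 7, 7, 27), (6, 22, 7, 1, 34), (6, 22, 7, 14, 29), (6, 22, 7, 28, 20), (6, 22, 7, 4, 32), (6, 22, 7, 6, 22), (6, 22, 7, 7, 27), (7, 27, 7, 1, 34), (7, 27, 7, 14, 29), (7, 27, 7, 28, 20), (7, 27, 7, 4, 32), (7, 27, 7, 6, 22), (7, 27, 7, 7, 27)}.
σ[sid < sid2]: keep tuples satisfying sid < sid2 → {(1, 34, 7, 14, 29), (1, 34, 7, 28, 20), (1, 34, 7, 4, 32), (1, 34, 7, 6, 22), (1, 34, 7, 7, 27), (14, 29, 7, 28, 20), (26, 24, 36, 27, 11), (26, 24, 36, 33, 36), (27, 11, 36, 33, 36), (4, 22, 36, 26, 24), (4, 22, 36, 27, 11), (4, 22, 36, 33, 36), (4, 32, 7, 14, 29), (4, 32, 7, 28, 20), (4, 32, 7, 6, 22), (4, 32, 7, 7, 27), (6, 22, 7, 14, 29), (6, 22, 7, 28, 20), (6, 22, 7, 7, 27), (7, 27, 7, 14, 29), (7, 27, 7, 28, 20)}
π[qty, price2]: project onto (qty, price2) (13 duplicate(s) eliminated) → {(36, 11), (36, 24), (36, 36), (7, 20), (7, 22), (7, 27), (7, 29), (7, 32)}

{(36, 11), (36, 24), (36, 36), (7, 20), (7, 22), (7, 27), (7, 29), (7, 32)}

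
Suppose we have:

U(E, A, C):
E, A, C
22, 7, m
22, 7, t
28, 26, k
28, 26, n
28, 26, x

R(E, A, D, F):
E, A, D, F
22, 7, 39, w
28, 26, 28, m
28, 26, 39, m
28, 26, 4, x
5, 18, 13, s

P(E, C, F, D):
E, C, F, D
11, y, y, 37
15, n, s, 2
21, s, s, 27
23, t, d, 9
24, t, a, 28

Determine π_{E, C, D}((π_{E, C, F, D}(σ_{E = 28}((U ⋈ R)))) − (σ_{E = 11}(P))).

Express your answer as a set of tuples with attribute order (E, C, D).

U ⋈ R (natural join on E, A): {(22, 7, m, 39, w), (22, 7, t, 39, w), (28, 26, k, 28, m), (28, 26, k, 39, m), (28, 26, k, 4, x), (28, 26, n, 28, m), (28, 26, n, 39, m), (28, 26, n, 4, x), (28, 26, x, 28, m), (28, 26, x, 39, m), (28, 26, x, 4, x)}
Filtering on E = 28 leaves {(28, 26, k, 28, m), (28, 26, k, 39, m), (28, 26, k, 4, x), (28, 26, n, 28, m), (28, 26, n, 39, m), (28, 26, n, 4, x), (28, 26, x, 28, m), (28, 26, x, 39, m), (28, 26, x, 4, x)}.
Keep only column(s) E, C, F, D: {(28, k, m, 28), (28, k, m, 39), (28, k, x, 4), (28, n, m, 28), (28, n, m, 39), (28, n, x, 4), (28, x, m, 28), (28, x, m, 39), (28, x, x, 4)}
Filtering on E = 11 leaves {(11, y, y, 37)}.
Set difference of the two operands is {(28, k, m, 28), (28, k, m, 39), (28, k, x, 4), (28, n, m, 28), (28, n, m, 39), (28, n, x, 4), (28, x, m, 28), (28, x, m, 39), (28, x, x, 4)}.
Keep only column(s) E, C, D: {(28, k, 28), (28, k, 39), (28, k, 4), (28, n, 28), (28, n, 39), (28, n, 4), (28, x, 28), (28, x, 39), (28, x, 4)}

{(28, k, 28), (28, k, 39), (28, k, 4), (28, n, 28), (28, n, 39), (28, n, 4), (28, x, 28), (28, x, 39), (28, x, 4)}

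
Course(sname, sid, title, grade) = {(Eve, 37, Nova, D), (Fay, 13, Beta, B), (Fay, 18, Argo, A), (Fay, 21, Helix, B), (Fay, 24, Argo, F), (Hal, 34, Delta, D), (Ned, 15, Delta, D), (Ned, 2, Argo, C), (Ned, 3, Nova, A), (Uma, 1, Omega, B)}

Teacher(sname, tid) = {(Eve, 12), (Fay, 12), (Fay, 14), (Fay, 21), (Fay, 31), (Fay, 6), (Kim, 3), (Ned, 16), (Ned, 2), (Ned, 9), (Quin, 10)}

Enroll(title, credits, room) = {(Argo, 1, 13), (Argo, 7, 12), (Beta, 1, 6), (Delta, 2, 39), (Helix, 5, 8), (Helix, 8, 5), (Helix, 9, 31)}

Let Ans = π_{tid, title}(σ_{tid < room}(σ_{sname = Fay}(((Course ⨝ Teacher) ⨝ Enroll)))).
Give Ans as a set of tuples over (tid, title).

{(12, Argo), (12, Helix), (14, Helix), (21, Helix), (6, Argo), (6, Helix)}

Natural join on sname: {(Eve, 37, Nova, D, 12), (Fay, 13, Beta, B, 12), (Fay, 13, Beta, B, 14), (Fay, 13, Beta, B, 21), (Fay, 13, Beta, B, 31), (Fay, 13, Beta, B, 6), (Fay, 18, Argo, A, 12), (Fay, 18, Argo, A, 14), (Fay, 18, Argo, A, 21), (Fay, 18, Argo, A, 31), (Fay, 18, Argo, A, 6), (Fay, 21, Helix, B, 12), (Fay, 21, Helix, B, 14), (Fay, 21, Helix, B, 21), (Fay, 21, Helix, B, 31), (Fay, 21, Helix, B, 6), (Fay, 24, Argo, F, 12), (Fay, 24, Argo, F, 14), (Fay, 24, Argo, F, 21), (Fay, 24, Argo, F, 31), (Fay, 24, Argo, F, 6), (Ned, 15, Delta, D, 16), (Ned, 15, Delta, D, 2), (Ned, 15, Delta, D, 9), (Ned, 2, Argo, C, 16), (Ned, 2, Argo, C, 2), (Ned, 2, Argo, C, 9), (Ned, 3, Nova, A, 16), (Ned, 3, Nova, A, 2), (Ned, 3, Nova, A, 9)}
Natural join on title: {(Fay, 13, Beta, B, 12, 1, 6), (Fay, 13, Beta, B, 14, 1, 6), (Fay, 13, Beta, B, 21, 1, 6), (Fay, 13, Beta, B, 31, 1, 6), (Fay, 13, Beta, B, 6, 1, 6), (Fay, 18, Argo, A, 12, 1, 13), (Fay, 18, Argo, A, 12, 7, 12), (Fay, 18, Argo, A, 14, 1, 13), (Fay, 18, Argo, A, 14, 7, 12), (Fay, 18, Argo, A, 21, 1, 13), (Fay, 18, Argo, A, 21, 7, 12), (Fay, 18, Argo, A, 31, 1, 13), (Fay, 18, Argo, A, 31, 7, 12), (Fay, 18, Argo, A, 6, 1, 13), (Fay, 18, Argo, A, 6, 7, 12), (Fay, 21, Helix, B, 12, 5, 8), (Fay, 21, Helix, B, 12, 8, 5), (Fay, 21, Helix, B, 12, 9, 31), (Fay, 21, Helix, B, 14, 5, 8), (Fay, 21, Helix, B, 14, 8, 5), (Fay, 21, Helix, B, 14, 9, 31), (Fay, 21, Helix, B, 21, 5, 8), (Fay, 21, Helix, B, 21, 8, 5), (Fay, 21, Helix, B, 21, 9, 31), (Fay, 21, Helix, B, 31, 5, 8), (Fay, 21, Helix, B, 31, 8, 5), (Fay, 21, Helix, B, 31, 9, 31), (Fay, 21, Helix, B, 6, 5, 8), (Fay, 21, Helix, B, 6, 8, 5), (Fay, 21, Helix, B, 6, 9, 31), (Fay, 24, Argo, F, 12, 1, 13), (Fay, 24, Argo, F, 12, 7, 12), (Fay, 24, Argo, F, 14, 1, 13), (Fay, 24, Argo, F, 14, 7, 12), (Fay, 24, Argo, F, 21, 1, 13), (Fay, 24, Argo, F, 21, 7, 12), (Fay, 24, Argo, F, 31, 1, 13), (Fay, 24, Argo, F, 31, 7, 12), (Fay, 24, Argo, F, 6, 1, 13), (Fay, 24, Argo, F, 6, 7, 12), (Ned, 15, Delta, D, 16, 2, 39), (Ned, 15, Delta, D, 2, 2, 39), (Ned, 15, Delta, D, 9, 2, 39), (Ned, 2, Argo, C, 16, 1, 13), (Ned, 2, Argo, C, 16, 7, 12), (Ned, 2, Argo, C, 2, 1, 13), (Ned, 2, Argo, C, 2, 7, 12), (Ned, 2, Argo, C, 9, 1, 13), (Ned, 2, Argo, C, 9, 7, 12)}
σ[sname = Fay]: keep tuples satisfying sname = Fay → {(Fay, 13, Beta, B, 12, 1, 6), (Fay, 13, Beta, B, 14, 1, 6), (Fay, 13, Beta, B, 21, 1, 6), (Fay, 13, Beta, B, 31, 1, 6), (Fay, 13, Beta, B, 6, 1, 6), (Fay, 18, Argo, A, 12, 1, 13), (Fay, 18, Argo, A, 12, 7, 12), (Fay, 18, Argo, A, 14, 1, 13), (Fay, 18, Argo, A, 14, 7, 12), (Fay, 18, Argo, A, 21, 1, 13), (Fay, 18, Argo, A, 21, 7, 12), (Fay, 18, Argo, A, 31, 1, 13), (Fay, 18, Argo, A, 31, 7, 12), (Fay, 18, Argo, A, 6, 1, 13), (Fay, 18, Argo, A, 6, 7, 12), (Fay, 21, Helix, B, 12, 5, 8), (Fay, 21, Helix, B, 12, 8, 5), (Fay, 21, Helix, B, 12, 9, 31), (Fay, 21, Helix, B, 14, 5, 8), (Fay, 21, Helix, B, 14, 8, 5), (Fay, 21, Helix, B, 14, 9, 31), (Fay, 21, Helix, B, 21, 5, 8), (Fay, 21, Helix, B, 21, 8, 5), (Fay, 21, Helix, B, 21, 9, 31), (Fay, 21, Helix, B, 31, 5, 8), (Fay, 21, Helix, B, 31, 8, 5), (Fay, 21, Helix, B, 31, 9, 31), (Fay, 21, Helix, B, 6, 5, 8), (Fay, 21, Helix, B, 6, 8, 5), (Fay, 21, Helix, B, 6, 9, 31), (Fay, 24, Argo, F, 12, 1, 13), (Fay, 24, Argo, F, 12, 7, 12), (Fay, 24, Argo, F, 14, 1, 13), (Fay, 24, Argo, F, 14, 7, 12), (Fay, 24, Argo, F, 21, 1, 13), (Fay, 24, Argo, F, 21, 7, 12), (Fay, 24, Argo, F, 31, 1, 13), (Fay, 24, Argo, F, 31, 7, 12), (Fay, 24, Argo, F, 6, 1, 13), (Fay, 24, Argo, F, 6, 7, 12)}
σ[tid < room]: keep tuples satisfying tid < room → {(Fay, 18, Argo, A, 12, 1, 13), (Fay, 18, Argo, A, 6, 1, 13), (Fay, 18, Argo, A, 6, 7, 12), (Fay, 21, Helix, B, 12, 9, 31), (Fay, 21, Helix, B, 14, 9, 31), (Fay, 21, Helix, B, 21, 9, 31), (Fay, 21, Helix, B, 6, 5, 8), (Fay, 21, Helix, B, 6, 9, 31), (Fay, 24, Argo, F, 12, 1, 13), (Fay, 24, Argo, F, 6, 1, 13), (Fay, 24, Argo, F, 6, 7, 12)}
π_{tid, title} gives {(12, Argo), (12, Helix), (14, Helix), (21, Helix), (6, Argo), (6, Helix)} (5 duplicate(s) eliminated).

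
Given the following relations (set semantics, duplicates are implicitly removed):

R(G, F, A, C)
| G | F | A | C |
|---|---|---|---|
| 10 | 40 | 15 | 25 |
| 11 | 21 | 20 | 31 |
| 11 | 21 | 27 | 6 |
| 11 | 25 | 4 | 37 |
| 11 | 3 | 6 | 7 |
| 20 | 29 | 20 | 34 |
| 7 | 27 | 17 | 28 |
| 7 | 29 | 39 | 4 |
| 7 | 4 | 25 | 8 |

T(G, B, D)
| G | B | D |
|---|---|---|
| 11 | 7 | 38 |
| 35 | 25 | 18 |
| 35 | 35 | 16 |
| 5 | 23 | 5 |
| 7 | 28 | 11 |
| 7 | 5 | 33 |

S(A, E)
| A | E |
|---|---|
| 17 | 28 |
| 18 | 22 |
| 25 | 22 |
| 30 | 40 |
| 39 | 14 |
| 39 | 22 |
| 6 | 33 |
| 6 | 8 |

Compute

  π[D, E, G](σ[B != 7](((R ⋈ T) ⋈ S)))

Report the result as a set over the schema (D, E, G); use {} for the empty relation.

{(11, 14, 7), (11, 22, 7), (11, 28, 7), (33, 14, 7), (33, 22, 7), (33, 28, 7)}

Natural join on G: {(11, 21, 20, 31, 7, 38), (11, 21, 27, 6, 7, 38), (11, 25, 4, 37, 7, 38), (11, 3, 6, 7, 7, 38), (7, 27, 17, 28, 28, 11), (7, 27, 17, 28, 5, 33), (7, 29, 39, 4, 28, 11), (7, 29, 39, 4, 5, 33), (7, 4, 25, 8, 28, 11), (7, 4, 25, 8, 5, 33)}
Natural join on A: {(11, 3, 6, 7, 7, 38, 33), (11, 3, 6, 7, 7, 38, 8), (7, 27, 17, 28, 28, 11, 28), (7, 27, 17, 28, 5, 33, 28), (7, 29, 39, 4, 28, 11, 14), (7, 29, 39, 4, 28, 11, 22), (7, 29, 39, 4, 5, 33, 14), (7, 29, 39, 4, 5, 33, 22), (7, 4, 25, 8, 28, 11, 22), (7, 4, 25, 8, 5, 33, 22)}
Selection B != 7: {(7, 27, 17, 28, 28, 11, 28), (7, 27, 17, 28, 5, 33, 28), (7, 29, 39, 4, 28, 11, 14), (7, 29, 39, 4, 28, 11, 22), (7, 29, 39, 4, 5, 33, 14), (7, 29, 39, 4, 5, 33, 22), (7, 4, 25, 8, 28, 11, 22), (7, 4, 25, 8, 5, 33, 22)}
Keep only column(s) D, E, G (2 duplicate(s) eliminated): {(11, 14, 7), (11, 22, 7), (11, 28, 7), (33, 14, 7), (33, 22, 7), (33, 28, 7)}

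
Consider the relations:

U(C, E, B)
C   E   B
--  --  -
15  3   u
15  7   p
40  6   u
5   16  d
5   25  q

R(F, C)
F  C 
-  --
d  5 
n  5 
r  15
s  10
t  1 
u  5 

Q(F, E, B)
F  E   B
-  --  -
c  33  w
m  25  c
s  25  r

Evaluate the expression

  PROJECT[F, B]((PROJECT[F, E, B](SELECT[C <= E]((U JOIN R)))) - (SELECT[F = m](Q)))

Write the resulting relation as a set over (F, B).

Natural join on C: {(15, 3, u, r), (15, 7, p, r), (5, 16, d, d), (5, 16, d, n), (5, 16, d, u), (5, 25, q, d), (5, 25, q, n), (5, 25, q, u)}
Filtering on C <= E leaves {(5, 16, d, d), (5, 16, d, n), (5, 16, d, u), (5, 25, q, d), (5, 25, q, n), (5, 25, q, u)}.
Projecting to F, E, B: {(d, 16, d), (d, 25, q), (n, 16, d), (n, 25, q), (u, 16, d), (u, 25, q)}
Filtering on F = m leaves {(m, 25, c)}.
Set difference of the two operands is {(d, 16, d), (d, 25, q), (n, 16, d), (n, 25, q), (u, 16, d), (u, 25, q)}.
Projecting to F, B: {(d, d), (d, q), (n, d), (n, q), (u, d), (u, q)}

{(d, d), (d, q), (n, d), (n, q), (u, d), (u, q)}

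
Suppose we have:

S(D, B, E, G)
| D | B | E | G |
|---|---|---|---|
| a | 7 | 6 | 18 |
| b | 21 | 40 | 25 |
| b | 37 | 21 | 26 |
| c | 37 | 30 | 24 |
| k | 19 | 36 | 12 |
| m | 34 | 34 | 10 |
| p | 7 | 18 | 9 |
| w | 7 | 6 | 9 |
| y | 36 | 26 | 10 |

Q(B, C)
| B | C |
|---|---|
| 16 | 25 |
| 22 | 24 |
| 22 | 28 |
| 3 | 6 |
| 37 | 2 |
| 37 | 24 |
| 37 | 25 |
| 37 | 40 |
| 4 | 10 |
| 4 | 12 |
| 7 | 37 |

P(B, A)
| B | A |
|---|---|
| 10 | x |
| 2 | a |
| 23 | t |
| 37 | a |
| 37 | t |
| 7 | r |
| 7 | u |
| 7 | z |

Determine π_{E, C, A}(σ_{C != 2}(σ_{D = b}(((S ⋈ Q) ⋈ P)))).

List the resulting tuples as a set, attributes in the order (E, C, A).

{(21, 24, a), (21, 24, t), (21, 25, a), (21, 25, t), (21, 40, a), (21, 40, t)}

Natural join on B: {(a, 7, 6, 18, 37), (b, 37, 21, 26, 2), (b, 37, 21, 26, 24), (b, 37, 21, 26, 25), (b, 37, 21, 26, 40), (c, 37, 30, 24, 2), (c, 37, 30, 24, 24), (c, 37, 30, 24, 25), (c, 37, 30, 24, 40), (p, 7, 18, 9, 37), (w, 7, 6, 9, 37)}
Natural join on B: {(a, 7, 6, 18, 37, r), (a, 7, 6, 18, 37, u), (a, 7, 6, 18, 37, z), (b, 37, 21, 26, 2, a), (b, 37, 21, 26, 2, t), (b, 37, 21, 26, 24, a), (b, 37, 21, 26, 24, t), (b, 37, 21, 26, 25, a), (b, 37, 21, 26, 25, t), (b, 37, 21, 26, 40, a), (b, 37, 21, 26, 40, t), (c, 37, 30, 24, 2, a), (c, 37, 30, 24, 2, t), (c, 37, 30, 24, 24, a), (c, 37, 30, 24, 24, t), (c, 37, 30, 24, 25, a), (c, 37, 30, 24, 25, t), (c, 37, 30, 24, 40, a), (c, 37, 30, 24, 40, t), (p, 7, 18, 9, 37, r), (p, 7, 18, 9, 37, u), (p, 7, 18, 9, 37, z), (w, 7, 6, 9, 37, r), (w, 7, 6, 9, 37, u), (w, 7, 6, 9, 37, z)}
σ[D = b]: keep tuples satisfying D = b → {(b, 37, 21, 26, 2, a), (b, 37, 21, 26, 2, t), (b, 37, 21, 26, 24, a), (b, 37, 21, 26, 24, t), (b, 37, 21, 26, 25, a), (b, 37, 21, 26, 25, t), (b, 37, 21, 26, 40, a), (b, 37, 21, 26, 40, t)}
σ[C != 2]: keep tuples satisfying C != 2 → {(b, 37, 21, 26, 24, a), (b, 37, 21, 26, 24, t), (b, 37, 21, 26, 25, a), (b, 37, 21, 26, 25, t), (b, 37, 21, 26, 40, a), (b, 37, 21, 26, 40, t)}
Projecting to E, C, A: {(21, 24, a), (21, 24, t), (21, 25, a), (21, 25, t), (21, 40, a), (21, 40, t)}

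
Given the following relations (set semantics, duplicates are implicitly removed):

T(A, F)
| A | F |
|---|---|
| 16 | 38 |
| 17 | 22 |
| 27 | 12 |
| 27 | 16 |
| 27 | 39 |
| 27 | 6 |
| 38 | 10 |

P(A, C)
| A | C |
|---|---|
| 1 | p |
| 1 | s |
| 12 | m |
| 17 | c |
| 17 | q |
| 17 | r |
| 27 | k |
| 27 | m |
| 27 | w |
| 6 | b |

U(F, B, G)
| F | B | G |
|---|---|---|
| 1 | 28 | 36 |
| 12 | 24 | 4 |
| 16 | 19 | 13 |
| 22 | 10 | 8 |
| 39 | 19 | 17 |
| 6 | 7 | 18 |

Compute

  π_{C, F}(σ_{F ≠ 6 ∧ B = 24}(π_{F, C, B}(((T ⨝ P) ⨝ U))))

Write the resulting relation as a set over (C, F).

Natural join on A: {(17, 22, c), (17, 22, q), (17, 22, r), (27, 12, k), (27, 12, m), (27, 12, w), (27, 16, k), (27, 16, m), (27, 16, w), (27, 39, k), (27, 39, m), (27, 39, w), (27, 6, k), (27, 6, m), (27, 6, w)}
Natural join on F: {(17, 22, c, 10, 8), (17, 22, q, 10, 8), (17, 22, r, 10, 8), (27, 12, k, 24, 4), (27, 12, m, 24, 4), (27, 12, w, 24, 4), (27, 16, k, 19, 13), (27, 16, m, 19, 13), (27, 16, w, 19, 13), (27, 39, k, 19, 17), (27, 39, m, 19, 17), (27, 39, w, 19, 17), (27, 6, k, 7, 18), (27, 6, m, 7, 18), (27, 6, w, 7, 18)}
π[F, C, B]: project onto (F, C, B) → {(12, k, 24), (12, m, 24), (12, w, 24), (16, k, 19), (16, m, 19), (16, w, 19), (22, c, 10), (22, q, 10), (22, r, 10), (39, k, 19), (39, m, 19), (39, w, 19), (6, k, 7), (6, m, 7), (6, w, 7)}
Selection F ≠ 6 ∧ B = 24: {(12, k, 24), (12, m, 24), (12, w, 24)}
π[C, F]: project onto (C, F) → {(k, 12), (m, 12), (w, 12)}

{(k, 12), (m, 12), (w, 12)}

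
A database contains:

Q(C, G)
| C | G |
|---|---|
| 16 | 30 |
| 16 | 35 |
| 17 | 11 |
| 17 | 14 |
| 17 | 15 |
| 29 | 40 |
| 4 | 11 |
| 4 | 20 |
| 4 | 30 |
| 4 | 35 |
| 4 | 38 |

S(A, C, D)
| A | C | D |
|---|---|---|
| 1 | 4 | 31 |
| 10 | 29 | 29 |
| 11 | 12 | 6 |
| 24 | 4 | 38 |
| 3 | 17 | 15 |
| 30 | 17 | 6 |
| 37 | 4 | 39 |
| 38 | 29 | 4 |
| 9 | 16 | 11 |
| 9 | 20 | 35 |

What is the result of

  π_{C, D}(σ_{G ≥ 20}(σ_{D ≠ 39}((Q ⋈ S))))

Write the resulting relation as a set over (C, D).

Natural join on C: {(16, 30, 9, 11), (16, 35, 9, 11), (17, 11, 3, 15), (17, 11, 30, 6), (17, 14, 3, 15), (17, 14, 30, 6), (17, 15, 3, 15), (17, 15, 30, 6), (29, 40, 10, 29), (29, 40, 38, 4), (4, 11, 1, 31), (4, 11, 24, 38), (4, 11, 37, 39), (4, 20, 1, 31), (4, 20, 24, 38), (4, 20, 37, 39), (4, 30, 1, 31), (4, 30, 24, 38), (4, 30, 37, 39), (4, 35, 1, 31), (4, 35, 24, 38), (4, 35, 37, 39), (4, 38, 1, 31), (4, 38, 24, 38), (4, 38, 37, 39)}
Selection D ≠ 39: {(16, 30, 9, 11), (16, 35, 9, 11), (17, 11, 3, 15), (17, 11, 30, 6), (17, 14, 3, 15), (17, 14, 30, 6), (17, 15, 3, 15), (17, 15, 30, 6), (29, 40, 10, 29), (29, 40, 38, 4), (4, 11, 1, 31), (4, 11, 24, 38), (4, 20, 1, 31), (4, 20, 24, 38), (4, 30, 1, 31), (4, 30, 24, 38), (4, 35, 1, 31), (4, 35, 24, 38), (4, 38, 1, 31), (4, 38, 24, 38)}
Selection G ≥ 20: {(16, 30, 9, 11), (16, 35, 9, 11), (29, 40, 10, 29), (29, 40, 38, 4), (4, 20, 1, 31), (4, 20, 24, 38), (4, 30, 1, 31), (4, 30, 24, 38), (4, 35, 1, 31), (4, 35, 24, 38), (4, 38, 1, 31), (4, 38, 24, 38)}
Projecting to C, D (7 duplicate(s) eliminated): {(16, 11), (29, 29), (29, 4), (4, 31), (4, 38)}

{(16, 11), (29, 29), (29, 4), (4, 31), (4, 38)}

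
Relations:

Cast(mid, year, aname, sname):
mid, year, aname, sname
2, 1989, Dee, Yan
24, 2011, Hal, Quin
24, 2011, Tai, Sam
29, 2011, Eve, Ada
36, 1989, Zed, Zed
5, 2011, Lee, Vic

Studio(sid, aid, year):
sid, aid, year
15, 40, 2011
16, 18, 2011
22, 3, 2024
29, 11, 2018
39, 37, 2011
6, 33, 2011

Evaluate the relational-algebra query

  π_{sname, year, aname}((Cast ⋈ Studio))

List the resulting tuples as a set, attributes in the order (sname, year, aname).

{(Ada, 2011, Eve), (Quin, 2011, Hal), (Sam, 2011, Tai), (Vic, 2011, Lee)}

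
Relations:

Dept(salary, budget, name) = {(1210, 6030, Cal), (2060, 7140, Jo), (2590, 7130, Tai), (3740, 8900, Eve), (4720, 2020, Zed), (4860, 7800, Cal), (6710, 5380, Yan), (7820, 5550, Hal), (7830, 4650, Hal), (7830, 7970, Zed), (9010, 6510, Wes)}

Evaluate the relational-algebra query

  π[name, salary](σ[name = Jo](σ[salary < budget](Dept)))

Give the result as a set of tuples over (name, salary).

σ[salary < budget]: keep tuples satisfying salary < budget → {(1210, 6030, Cal), (2060, 7140, Jo), (2590, 7130, Tai), (3740, 8900, Eve), (4860, 7800, Cal), (7830, 7970, Zed)}
σ[name = Jo]: keep tuples satisfying name = Jo → {(2060, 7140, Jo)}
Projecting to name, salary: {(Jo, 2060)}

{(Jo, 2060)}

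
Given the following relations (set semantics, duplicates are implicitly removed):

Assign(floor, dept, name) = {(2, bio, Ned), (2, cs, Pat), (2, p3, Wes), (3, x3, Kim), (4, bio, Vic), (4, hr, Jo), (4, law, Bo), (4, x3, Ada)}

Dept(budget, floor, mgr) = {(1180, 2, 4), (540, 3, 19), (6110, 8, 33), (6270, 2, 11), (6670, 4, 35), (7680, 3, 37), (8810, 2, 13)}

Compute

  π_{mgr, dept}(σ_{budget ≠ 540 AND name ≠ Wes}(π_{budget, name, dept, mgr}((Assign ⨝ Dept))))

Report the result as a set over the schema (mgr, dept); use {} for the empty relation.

Assign ⋈ Dept (natural join on floor): {(2, bio, Ned, 1180, 4), (2, bio, Ned, 6270, 11), (2, bio, Ned, 8810, 13), (2, cs, Pat, 1180, 4), (2, cs, Pat, 6270, 11), (2, cs, Pat, 8810, 13), (2, p3, Wes, 1180, 4), (2, p3, Wes, 6270, 11), (2, p3, Wes, 8810, 13), (3, x3, Kim, 540, 19), (3, x3, Kim, 7680, 37), (4, bio, Vic, 6670, 35), (4, hr, Jo, 6670, 35), (4, law, Bo, 6670, 35), (4, x3, Ada, 6670, 35)}
π_{budget, name, dept, mgr} gives {(1180, Ned, bio, 4), (1180, Pat, cs, 4), (1180, Wes, p3, 4), (540, Kim, x3, 19), (6270, Ned, bio, 11), (6270, Pat, cs, 11), (6270, Wes, p3, 11), (6670, Ada, x3, 35), (6670, Bo, law, 35), (6670, Jo, hr, 35), (6670, Vic, bio, 35), (7680, Kim, x3, 37), (8810, Ned, bio, 13), (8810, Pat, cs, 13), (8810, Wes, p3, 13)}.
Filtering on budget ≠ 540 AND name ≠ Wes leaves {(1180, Ned, bio, 4), (1180, Pat, cs, 4), (6270, Ned, bio, 11), (6270, Pat, cs, 11), (6670, Ada, x3, 35), (6670, Bo, law, 35), (6670, Jo, hr, 35), (6670, Vic, bio, 35), (7680, Kim, x3, 37), (8810, Ned, bio, 13), (8810, Pat, cs, 13)}.
π_{mgr, dept} gives {(11, bio), (11, cs), (13, bio), (13, cs), (35, bio), (35, hr), (35, law), (35, x3), (37, x3), (4, bio), (4, cs)}.

{(11, bio), (11, cs), (13, bio), (13, cs), (35, bio), (35, hr), (35, law), (35, x3), (37, x3), (4, bio), (4, cs)}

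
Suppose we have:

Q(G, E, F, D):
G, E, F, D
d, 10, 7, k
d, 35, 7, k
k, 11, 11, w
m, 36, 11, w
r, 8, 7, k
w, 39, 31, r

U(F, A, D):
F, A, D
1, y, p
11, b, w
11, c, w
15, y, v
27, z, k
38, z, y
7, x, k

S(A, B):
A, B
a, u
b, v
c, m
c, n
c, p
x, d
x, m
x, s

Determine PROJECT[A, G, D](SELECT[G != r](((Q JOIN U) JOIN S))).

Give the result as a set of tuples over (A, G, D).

Joining Q and U on F, D yields {(d, 10, 7, k, x), (d, 35, 7, k, x), (k, 11, 11, w, b), (k, 11, 11, w, c), (m, 36, 11, w, b), (m, 36, 11, w, c), (r, 8, 7, k, x)}.
Joining (Q JOIN U) and S on A yields {(d, 10, 7, k, x, d), (d, 10, 7, k, x, m), (d, 10, 7, k, x, s), (d, 35, 7, k, x, d), (d, 35, 7, k, x, m), (d, 35, 7, k, x, s), (k, 11, 11, w, b, v), (k, 11, 11, w, c, m), (k, 11, 11, w, c, n), (k, 11, 11, w, c, p), (m, 36, 11, w, b, v), (m, 36, 11, w, c, m), (m, 36, 11, w, c, n), (m, 36, 11, w, c, p), (r, 8, 7, k, x, d), (r, 8, 7, k, x, m), (r, 8, 7, k, x, s)}.
Apply σ_{G != r}; surviving tuples: {(d, 10, 7, k, x, d), (d, 10, 7, k, x, m), (d, 10, 7, k, x, s), (d, 35, 7, k, x, d), (d, 35, 7, k, x, m), (d, 35, 7, k, x, s), (k, 11, 11, w, b, v), (k, 11, 11, w, c, m), (k, 11, 11, w, c, n), (k, 11, 11, w, c, p), (m, 36, 11, w, b, v), (m, 36, 11, w, c, m), (m, 36, 11, w, c, n), (m, 36, 11, w, c, p)}
Keep only column(s) A, G, D (9 duplicate(s) eliminated): {(b, k, w), (b, m, w), (c, k, w), (c, m, w), (x, d, k)}

{(b, k, w), (b, m, w), (c, k, w), (c, m, w), (x, d, k)}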